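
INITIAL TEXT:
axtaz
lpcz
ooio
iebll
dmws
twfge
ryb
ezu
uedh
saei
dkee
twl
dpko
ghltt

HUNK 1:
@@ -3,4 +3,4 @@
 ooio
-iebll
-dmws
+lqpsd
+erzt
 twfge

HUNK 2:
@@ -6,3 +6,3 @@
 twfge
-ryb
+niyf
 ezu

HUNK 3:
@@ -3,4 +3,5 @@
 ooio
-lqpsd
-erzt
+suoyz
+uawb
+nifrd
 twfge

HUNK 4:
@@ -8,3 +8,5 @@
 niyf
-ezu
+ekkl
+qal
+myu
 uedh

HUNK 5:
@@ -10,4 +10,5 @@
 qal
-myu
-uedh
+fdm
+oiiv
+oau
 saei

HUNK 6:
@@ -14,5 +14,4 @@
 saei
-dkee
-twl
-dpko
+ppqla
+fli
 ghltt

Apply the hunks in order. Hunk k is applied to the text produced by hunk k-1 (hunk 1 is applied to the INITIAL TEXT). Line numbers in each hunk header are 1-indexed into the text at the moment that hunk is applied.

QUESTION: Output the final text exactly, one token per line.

Answer: axtaz
lpcz
ooio
suoyz
uawb
nifrd
twfge
niyf
ekkl
qal
fdm
oiiv
oau
saei
ppqla
fli
ghltt

Derivation:
Hunk 1: at line 3 remove [iebll,dmws] add [lqpsd,erzt] -> 14 lines: axtaz lpcz ooio lqpsd erzt twfge ryb ezu uedh saei dkee twl dpko ghltt
Hunk 2: at line 6 remove [ryb] add [niyf] -> 14 lines: axtaz lpcz ooio lqpsd erzt twfge niyf ezu uedh saei dkee twl dpko ghltt
Hunk 3: at line 3 remove [lqpsd,erzt] add [suoyz,uawb,nifrd] -> 15 lines: axtaz lpcz ooio suoyz uawb nifrd twfge niyf ezu uedh saei dkee twl dpko ghltt
Hunk 4: at line 8 remove [ezu] add [ekkl,qal,myu] -> 17 lines: axtaz lpcz ooio suoyz uawb nifrd twfge niyf ekkl qal myu uedh saei dkee twl dpko ghltt
Hunk 5: at line 10 remove [myu,uedh] add [fdm,oiiv,oau] -> 18 lines: axtaz lpcz ooio suoyz uawb nifrd twfge niyf ekkl qal fdm oiiv oau saei dkee twl dpko ghltt
Hunk 6: at line 14 remove [dkee,twl,dpko] add [ppqla,fli] -> 17 lines: axtaz lpcz ooio suoyz uawb nifrd twfge niyf ekkl qal fdm oiiv oau saei ppqla fli ghltt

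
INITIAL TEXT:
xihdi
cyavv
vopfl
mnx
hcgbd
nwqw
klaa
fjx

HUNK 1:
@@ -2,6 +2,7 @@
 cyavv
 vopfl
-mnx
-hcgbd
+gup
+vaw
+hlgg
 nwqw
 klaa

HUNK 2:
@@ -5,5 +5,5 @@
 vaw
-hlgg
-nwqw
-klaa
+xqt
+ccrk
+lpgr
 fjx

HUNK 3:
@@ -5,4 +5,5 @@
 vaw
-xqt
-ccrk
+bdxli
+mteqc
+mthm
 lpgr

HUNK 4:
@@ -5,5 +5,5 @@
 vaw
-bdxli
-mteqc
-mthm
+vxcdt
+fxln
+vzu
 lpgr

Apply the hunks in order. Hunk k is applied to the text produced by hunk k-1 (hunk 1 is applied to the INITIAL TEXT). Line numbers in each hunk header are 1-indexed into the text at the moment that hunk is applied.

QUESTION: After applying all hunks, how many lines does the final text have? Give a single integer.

Answer: 10

Derivation:
Hunk 1: at line 2 remove [mnx,hcgbd] add [gup,vaw,hlgg] -> 9 lines: xihdi cyavv vopfl gup vaw hlgg nwqw klaa fjx
Hunk 2: at line 5 remove [hlgg,nwqw,klaa] add [xqt,ccrk,lpgr] -> 9 lines: xihdi cyavv vopfl gup vaw xqt ccrk lpgr fjx
Hunk 3: at line 5 remove [xqt,ccrk] add [bdxli,mteqc,mthm] -> 10 lines: xihdi cyavv vopfl gup vaw bdxli mteqc mthm lpgr fjx
Hunk 4: at line 5 remove [bdxli,mteqc,mthm] add [vxcdt,fxln,vzu] -> 10 lines: xihdi cyavv vopfl gup vaw vxcdt fxln vzu lpgr fjx
Final line count: 10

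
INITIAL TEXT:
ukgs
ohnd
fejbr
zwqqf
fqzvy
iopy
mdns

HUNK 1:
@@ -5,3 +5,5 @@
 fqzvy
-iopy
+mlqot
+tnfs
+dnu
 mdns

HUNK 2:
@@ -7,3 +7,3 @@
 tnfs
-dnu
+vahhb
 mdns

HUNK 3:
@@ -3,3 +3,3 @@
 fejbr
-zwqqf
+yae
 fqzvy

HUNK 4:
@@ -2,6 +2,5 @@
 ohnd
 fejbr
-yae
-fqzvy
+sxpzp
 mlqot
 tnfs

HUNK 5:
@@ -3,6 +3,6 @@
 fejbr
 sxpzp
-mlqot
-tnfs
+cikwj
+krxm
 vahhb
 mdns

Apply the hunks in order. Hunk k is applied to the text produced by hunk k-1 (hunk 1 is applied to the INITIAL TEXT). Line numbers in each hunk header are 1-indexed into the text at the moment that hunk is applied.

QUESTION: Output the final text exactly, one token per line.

Hunk 1: at line 5 remove [iopy] add [mlqot,tnfs,dnu] -> 9 lines: ukgs ohnd fejbr zwqqf fqzvy mlqot tnfs dnu mdns
Hunk 2: at line 7 remove [dnu] add [vahhb] -> 9 lines: ukgs ohnd fejbr zwqqf fqzvy mlqot tnfs vahhb mdns
Hunk 3: at line 3 remove [zwqqf] add [yae] -> 9 lines: ukgs ohnd fejbr yae fqzvy mlqot tnfs vahhb mdns
Hunk 4: at line 2 remove [yae,fqzvy] add [sxpzp] -> 8 lines: ukgs ohnd fejbr sxpzp mlqot tnfs vahhb mdns
Hunk 5: at line 3 remove [mlqot,tnfs] add [cikwj,krxm] -> 8 lines: ukgs ohnd fejbr sxpzp cikwj krxm vahhb mdns

Answer: ukgs
ohnd
fejbr
sxpzp
cikwj
krxm
vahhb
mdns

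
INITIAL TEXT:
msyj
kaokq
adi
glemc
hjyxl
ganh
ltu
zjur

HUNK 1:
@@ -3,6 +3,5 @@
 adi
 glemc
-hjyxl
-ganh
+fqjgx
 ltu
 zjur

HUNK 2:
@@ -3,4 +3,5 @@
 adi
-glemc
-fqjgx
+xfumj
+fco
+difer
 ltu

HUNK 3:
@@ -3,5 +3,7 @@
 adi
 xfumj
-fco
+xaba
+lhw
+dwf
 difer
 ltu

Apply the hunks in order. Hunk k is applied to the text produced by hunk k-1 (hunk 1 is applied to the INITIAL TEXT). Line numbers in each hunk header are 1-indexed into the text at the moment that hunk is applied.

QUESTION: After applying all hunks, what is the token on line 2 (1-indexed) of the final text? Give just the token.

Hunk 1: at line 3 remove [hjyxl,ganh] add [fqjgx] -> 7 lines: msyj kaokq adi glemc fqjgx ltu zjur
Hunk 2: at line 3 remove [glemc,fqjgx] add [xfumj,fco,difer] -> 8 lines: msyj kaokq adi xfumj fco difer ltu zjur
Hunk 3: at line 3 remove [fco] add [xaba,lhw,dwf] -> 10 lines: msyj kaokq adi xfumj xaba lhw dwf difer ltu zjur
Final line 2: kaokq

Answer: kaokq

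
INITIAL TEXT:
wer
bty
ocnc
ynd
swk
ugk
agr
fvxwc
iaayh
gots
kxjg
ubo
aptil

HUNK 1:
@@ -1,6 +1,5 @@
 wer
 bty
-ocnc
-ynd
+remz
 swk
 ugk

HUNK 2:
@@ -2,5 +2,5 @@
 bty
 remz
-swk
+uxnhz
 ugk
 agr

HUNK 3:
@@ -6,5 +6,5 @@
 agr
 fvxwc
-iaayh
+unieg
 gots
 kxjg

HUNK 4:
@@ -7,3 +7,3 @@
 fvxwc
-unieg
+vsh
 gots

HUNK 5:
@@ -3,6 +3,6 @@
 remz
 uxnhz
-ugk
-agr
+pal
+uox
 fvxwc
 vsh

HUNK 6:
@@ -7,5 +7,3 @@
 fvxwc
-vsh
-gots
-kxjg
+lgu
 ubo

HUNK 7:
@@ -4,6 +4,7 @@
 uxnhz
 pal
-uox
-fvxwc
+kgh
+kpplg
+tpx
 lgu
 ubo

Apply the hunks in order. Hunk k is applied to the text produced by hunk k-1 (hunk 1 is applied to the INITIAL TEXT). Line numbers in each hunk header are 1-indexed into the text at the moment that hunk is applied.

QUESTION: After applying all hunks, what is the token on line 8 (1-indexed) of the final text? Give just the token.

Hunk 1: at line 1 remove [ocnc,ynd] add [remz] -> 12 lines: wer bty remz swk ugk agr fvxwc iaayh gots kxjg ubo aptil
Hunk 2: at line 2 remove [swk] add [uxnhz] -> 12 lines: wer bty remz uxnhz ugk agr fvxwc iaayh gots kxjg ubo aptil
Hunk 3: at line 6 remove [iaayh] add [unieg] -> 12 lines: wer bty remz uxnhz ugk agr fvxwc unieg gots kxjg ubo aptil
Hunk 4: at line 7 remove [unieg] add [vsh] -> 12 lines: wer bty remz uxnhz ugk agr fvxwc vsh gots kxjg ubo aptil
Hunk 5: at line 3 remove [ugk,agr] add [pal,uox] -> 12 lines: wer bty remz uxnhz pal uox fvxwc vsh gots kxjg ubo aptil
Hunk 6: at line 7 remove [vsh,gots,kxjg] add [lgu] -> 10 lines: wer bty remz uxnhz pal uox fvxwc lgu ubo aptil
Hunk 7: at line 4 remove [uox,fvxwc] add [kgh,kpplg,tpx] -> 11 lines: wer bty remz uxnhz pal kgh kpplg tpx lgu ubo aptil
Final line 8: tpx

Answer: tpx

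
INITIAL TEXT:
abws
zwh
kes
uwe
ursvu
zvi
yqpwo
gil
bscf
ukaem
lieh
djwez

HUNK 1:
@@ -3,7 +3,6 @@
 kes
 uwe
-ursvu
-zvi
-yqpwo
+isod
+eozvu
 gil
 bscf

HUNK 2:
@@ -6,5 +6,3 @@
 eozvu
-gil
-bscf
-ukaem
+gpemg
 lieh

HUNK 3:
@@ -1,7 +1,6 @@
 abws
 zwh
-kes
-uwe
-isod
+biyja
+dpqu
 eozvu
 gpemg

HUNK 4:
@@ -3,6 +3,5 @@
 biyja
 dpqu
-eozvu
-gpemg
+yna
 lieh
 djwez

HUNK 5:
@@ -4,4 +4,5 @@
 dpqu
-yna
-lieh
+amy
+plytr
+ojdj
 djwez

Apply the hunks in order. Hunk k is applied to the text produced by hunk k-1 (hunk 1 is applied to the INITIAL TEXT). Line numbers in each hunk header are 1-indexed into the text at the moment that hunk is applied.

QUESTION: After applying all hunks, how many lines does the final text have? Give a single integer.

Hunk 1: at line 3 remove [ursvu,zvi,yqpwo] add [isod,eozvu] -> 11 lines: abws zwh kes uwe isod eozvu gil bscf ukaem lieh djwez
Hunk 2: at line 6 remove [gil,bscf,ukaem] add [gpemg] -> 9 lines: abws zwh kes uwe isod eozvu gpemg lieh djwez
Hunk 3: at line 1 remove [kes,uwe,isod] add [biyja,dpqu] -> 8 lines: abws zwh biyja dpqu eozvu gpemg lieh djwez
Hunk 4: at line 3 remove [eozvu,gpemg] add [yna] -> 7 lines: abws zwh biyja dpqu yna lieh djwez
Hunk 5: at line 4 remove [yna,lieh] add [amy,plytr,ojdj] -> 8 lines: abws zwh biyja dpqu amy plytr ojdj djwez
Final line count: 8

Answer: 8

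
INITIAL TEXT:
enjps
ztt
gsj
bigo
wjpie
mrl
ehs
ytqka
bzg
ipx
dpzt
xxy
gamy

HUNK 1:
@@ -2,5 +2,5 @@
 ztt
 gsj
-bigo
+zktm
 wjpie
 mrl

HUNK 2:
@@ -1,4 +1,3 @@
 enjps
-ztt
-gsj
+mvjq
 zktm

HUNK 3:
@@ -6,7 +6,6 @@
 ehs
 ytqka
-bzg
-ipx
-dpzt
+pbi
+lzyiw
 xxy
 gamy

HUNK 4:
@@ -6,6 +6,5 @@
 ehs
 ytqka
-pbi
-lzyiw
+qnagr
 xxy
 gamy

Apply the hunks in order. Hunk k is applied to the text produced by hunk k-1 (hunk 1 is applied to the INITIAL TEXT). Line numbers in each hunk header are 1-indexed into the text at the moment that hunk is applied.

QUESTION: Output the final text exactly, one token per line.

Hunk 1: at line 2 remove [bigo] add [zktm] -> 13 lines: enjps ztt gsj zktm wjpie mrl ehs ytqka bzg ipx dpzt xxy gamy
Hunk 2: at line 1 remove [ztt,gsj] add [mvjq] -> 12 lines: enjps mvjq zktm wjpie mrl ehs ytqka bzg ipx dpzt xxy gamy
Hunk 3: at line 6 remove [bzg,ipx,dpzt] add [pbi,lzyiw] -> 11 lines: enjps mvjq zktm wjpie mrl ehs ytqka pbi lzyiw xxy gamy
Hunk 4: at line 6 remove [pbi,lzyiw] add [qnagr] -> 10 lines: enjps mvjq zktm wjpie mrl ehs ytqka qnagr xxy gamy

Answer: enjps
mvjq
zktm
wjpie
mrl
ehs
ytqka
qnagr
xxy
gamy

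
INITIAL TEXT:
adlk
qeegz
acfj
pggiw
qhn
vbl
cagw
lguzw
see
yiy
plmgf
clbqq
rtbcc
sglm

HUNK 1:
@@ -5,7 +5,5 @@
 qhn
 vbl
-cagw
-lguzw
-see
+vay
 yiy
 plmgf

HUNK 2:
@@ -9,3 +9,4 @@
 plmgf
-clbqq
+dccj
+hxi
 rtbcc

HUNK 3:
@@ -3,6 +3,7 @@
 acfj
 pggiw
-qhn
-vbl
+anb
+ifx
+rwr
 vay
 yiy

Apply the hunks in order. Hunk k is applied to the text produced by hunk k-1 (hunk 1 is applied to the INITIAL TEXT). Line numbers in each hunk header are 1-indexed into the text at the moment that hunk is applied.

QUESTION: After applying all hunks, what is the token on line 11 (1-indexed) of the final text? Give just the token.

Answer: dccj

Derivation:
Hunk 1: at line 5 remove [cagw,lguzw,see] add [vay] -> 12 lines: adlk qeegz acfj pggiw qhn vbl vay yiy plmgf clbqq rtbcc sglm
Hunk 2: at line 9 remove [clbqq] add [dccj,hxi] -> 13 lines: adlk qeegz acfj pggiw qhn vbl vay yiy plmgf dccj hxi rtbcc sglm
Hunk 3: at line 3 remove [qhn,vbl] add [anb,ifx,rwr] -> 14 lines: adlk qeegz acfj pggiw anb ifx rwr vay yiy plmgf dccj hxi rtbcc sglm
Final line 11: dccj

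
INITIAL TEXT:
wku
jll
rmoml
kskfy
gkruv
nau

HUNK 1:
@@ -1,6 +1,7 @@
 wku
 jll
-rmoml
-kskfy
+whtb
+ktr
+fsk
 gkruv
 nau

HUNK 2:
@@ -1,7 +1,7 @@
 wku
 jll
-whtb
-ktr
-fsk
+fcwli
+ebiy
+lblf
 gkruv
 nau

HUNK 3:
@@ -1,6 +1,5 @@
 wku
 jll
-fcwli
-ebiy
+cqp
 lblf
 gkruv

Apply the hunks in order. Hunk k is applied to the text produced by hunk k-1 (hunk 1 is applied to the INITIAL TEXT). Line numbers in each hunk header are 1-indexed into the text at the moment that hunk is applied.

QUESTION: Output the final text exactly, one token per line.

Answer: wku
jll
cqp
lblf
gkruv
nau

Derivation:
Hunk 1: at line 1 remove [rmoml,kskfy] add [whtb,ktr,fsk] -> 7 lines: wku jll whtb ktr fsk gkruv nau
Hunk 2: at line 1 remove [whtb,ktr,fsk] add [fcwli,ebiy,lblf] -> 7 lines: wku jll fcwli ebiy lblf gkruv nau
Hunk 3: at line 1 remove [fcwli,ebiy] add [cqp] -> 6 lines: wku jll cqp lblf gkruv nau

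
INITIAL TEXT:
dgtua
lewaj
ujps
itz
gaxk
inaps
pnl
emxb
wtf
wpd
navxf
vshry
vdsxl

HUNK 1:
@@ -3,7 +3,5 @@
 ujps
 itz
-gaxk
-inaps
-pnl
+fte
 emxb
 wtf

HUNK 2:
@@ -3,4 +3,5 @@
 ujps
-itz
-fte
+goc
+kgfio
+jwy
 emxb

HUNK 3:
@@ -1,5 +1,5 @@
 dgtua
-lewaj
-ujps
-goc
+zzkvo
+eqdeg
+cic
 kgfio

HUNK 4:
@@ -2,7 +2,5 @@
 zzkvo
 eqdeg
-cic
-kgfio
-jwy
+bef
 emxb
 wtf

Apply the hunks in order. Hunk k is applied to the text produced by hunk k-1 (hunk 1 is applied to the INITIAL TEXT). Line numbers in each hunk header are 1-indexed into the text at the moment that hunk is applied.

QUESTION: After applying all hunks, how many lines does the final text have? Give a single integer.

Answer: 10

Derivation:
Hunk 1: at line 3 remove [gaxk,inaps,pnl] add [fte] -> 11 lines: dgtua lewaj ujps itz fte emxb wtf wpd navxf vshry vdsxl
Hunk 2: at line 3 remove [itz,fte] add [goc,kgfio,jwy] -> 12 lines: dgtua lewaj ujps goc kgfio jwy emxb wtf wpd navxf vshry vdsxl
Hunk 3: at line 1 remove [lewaj,ujps,goc] add [zzkvo,eqdeg,cic] -> 12 lines: dgtua zzkvo eqdeg cic kgfio jwy emxb wtf wpd navxf vshry vdsxl
Hunk 4: at line 2 remove [cic,kgfio,jwy] add [bef] -> 10 lines: dgtua zzkvo eqdeg bef emxb wtf wpd navxf vshry vdsxl
Final line count: 10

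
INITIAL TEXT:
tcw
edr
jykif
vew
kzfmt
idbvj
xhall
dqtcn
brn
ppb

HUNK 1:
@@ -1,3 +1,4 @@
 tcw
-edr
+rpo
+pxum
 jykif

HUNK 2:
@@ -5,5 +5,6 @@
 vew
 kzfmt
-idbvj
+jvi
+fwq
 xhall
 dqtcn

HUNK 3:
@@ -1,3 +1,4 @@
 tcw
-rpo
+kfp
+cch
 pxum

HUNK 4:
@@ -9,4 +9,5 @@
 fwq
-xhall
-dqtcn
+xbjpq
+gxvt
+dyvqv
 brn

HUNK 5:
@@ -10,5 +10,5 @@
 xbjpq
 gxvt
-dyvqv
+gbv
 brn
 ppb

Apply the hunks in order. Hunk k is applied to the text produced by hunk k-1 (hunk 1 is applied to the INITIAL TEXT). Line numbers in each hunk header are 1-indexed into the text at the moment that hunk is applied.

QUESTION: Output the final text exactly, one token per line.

Hunk 1: at line 1 remove [edr] add [rpo,pxum] -> 11 lines: tcw rpo pxum jykif vew kzfmt idbvj xhall dqtcn brn ppb
Hunk 2: at line 5 remove [idbvj] add [jvi,fwq] -> 12 lines: tcw rpo pxum jykif vew kzfmt jvi fwq xhall dqtcn brn ppb
Hunk 3: at line 1 remove [rpo] add [kfp,cch] -> 13 lines: tcw kfp cch pxum jykif vew kzfmt jvi fwq xhall dqtcn brn ppb
Hunk 4: at line 9 remove [xhall,dqtcn] add [xbjpq,gxvt,dyvqv] -> 14 lines: tcw kfp cch pxum jykif vew kzfmt jvi fwq xbjpq gxvt dyvqv brn ppb
Hunk 5: at line 10 remove [dyvqv] add [gbv] -> 14 lines: tcw kfp cch pxum jykif vew kzfmt jvi fwq xbjpq gxvt gbv brn ppb

Answer: tcw
kfp
cch
pxum
jykif
vew
kzfmt
jvi
fwq
xbjpq
gxvt
gbv
brn
ppb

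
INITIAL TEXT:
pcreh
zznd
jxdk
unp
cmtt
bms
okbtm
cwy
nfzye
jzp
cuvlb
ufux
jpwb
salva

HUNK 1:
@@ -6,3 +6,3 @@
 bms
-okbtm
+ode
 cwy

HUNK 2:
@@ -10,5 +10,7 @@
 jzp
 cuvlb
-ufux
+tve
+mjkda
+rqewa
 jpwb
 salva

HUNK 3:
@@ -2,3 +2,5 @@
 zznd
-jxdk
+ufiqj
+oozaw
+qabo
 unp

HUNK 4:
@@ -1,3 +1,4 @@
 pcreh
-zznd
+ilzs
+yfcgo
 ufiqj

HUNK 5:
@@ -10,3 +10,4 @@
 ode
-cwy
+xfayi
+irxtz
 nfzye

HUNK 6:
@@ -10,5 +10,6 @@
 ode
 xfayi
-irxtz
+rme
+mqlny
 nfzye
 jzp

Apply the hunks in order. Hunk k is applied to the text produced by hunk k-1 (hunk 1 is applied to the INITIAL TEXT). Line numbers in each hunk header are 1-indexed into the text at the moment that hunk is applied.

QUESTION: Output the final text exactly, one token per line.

Answer: pcreh
ilzs
yfcgo
ufiqj
oozaw
qabo
unp
cmtt
bms
ode
xfayi
rme
mqlny
nfzye
jzp
cuvlb
tve
mjkda
rqewa
jpwb
salva

Derivation:
Hunk 1: at line 6 remove [okbtm] add [ode] -> 14 lines: pcreh zznd jxdk unp cmtt bms ode cwy nfzye jzp cuvlb ufux jpwb salva
Hunk 2: at line 10 remove [ufux] add [tve,mjkda,rqewa] -> 16 lines: pcreh zznd jxdk unp cmtt bms ode cwy nfzye jzp cuvlb tve mjkda rqewa jpwb salva
Hunk 3: at line 2 remove [jxdk] add [ufiqj,oozaw,qabo] -> 18 lines: pcreh zznd ufiqj oozaw qabo unp cmtt bms ode cwy nfzye jzp cuvlb tve mjkda rqewa jpwb salva
Hunk 4: at line 1 remove [zznd] add [ilzs,yfcgo] -> 19 lines: pcreh ilzs yfcgo ufiqj oozaw qabo unp cmtt bms ode cwy nfzye jzp cuvlb tve mjkda rqewa jpwb salva
Hunk 5: at line 10 remove [cwy] add [xfayi,irxtz] -> 20 lines: pcreh ilzs yfcgo ufiqj oozaw qabo unp cmtt bms ode xfayi irxtz nfzye jzp cuvlb tve mjkda rqewa jpwb salva
Hunk 6: at line 10 remove [irxtz] add [rme,mqlny] -> 21 lines: pcreh ilzs yfcgo ufiqj oozaw qabo unp cmtt bms ode xfayi rme mqlny nfzye jzp cuvlb tve mjkda rqewa jpwb salva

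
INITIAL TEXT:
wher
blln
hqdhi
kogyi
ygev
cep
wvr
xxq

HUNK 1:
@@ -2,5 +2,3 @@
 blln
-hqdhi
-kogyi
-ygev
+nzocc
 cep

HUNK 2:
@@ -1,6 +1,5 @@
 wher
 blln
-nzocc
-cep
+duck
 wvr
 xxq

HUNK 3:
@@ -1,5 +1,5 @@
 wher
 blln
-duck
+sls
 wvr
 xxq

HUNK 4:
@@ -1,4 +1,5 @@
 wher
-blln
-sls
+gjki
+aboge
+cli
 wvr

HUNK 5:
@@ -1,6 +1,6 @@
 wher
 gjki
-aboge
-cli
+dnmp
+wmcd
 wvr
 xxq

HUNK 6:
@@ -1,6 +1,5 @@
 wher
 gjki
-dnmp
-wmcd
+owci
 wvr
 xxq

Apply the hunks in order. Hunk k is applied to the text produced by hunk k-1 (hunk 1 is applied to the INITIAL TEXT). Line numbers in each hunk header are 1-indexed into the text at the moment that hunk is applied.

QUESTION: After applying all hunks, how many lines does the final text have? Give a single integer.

Hunk 1: at line 2 remove [hqdhi,kogyi,ygev] add [nzocc] -> 6 lines: wher blln nzocc cep wvr xxq
Hunk 2: at line 1 remove [nzocc,cep] add [duck] -> 5 lines: wher blln duck wvr xxq
Hunk 3: at line 1 remove [duck] add [sls] -> 5 lines: wher blln sls wvr xxq
Hunk 4: at line 1 remove [blln,sls] add [gjki,aboge,cli] -> 6 lines: wher gjki aboge cli wvr xxq
Hunk 5: at line 1 remove [aboge,cli] add [dnmp,wmcd] -> 6 lines: wher gjki dnmp wmcd wvr xxq
Hunk 6: at line 1 remove [dnmp,wmcd] add [owci] -> 5 lines: wher gjki owci wvr xxq
Final line count: 5

Answer: 5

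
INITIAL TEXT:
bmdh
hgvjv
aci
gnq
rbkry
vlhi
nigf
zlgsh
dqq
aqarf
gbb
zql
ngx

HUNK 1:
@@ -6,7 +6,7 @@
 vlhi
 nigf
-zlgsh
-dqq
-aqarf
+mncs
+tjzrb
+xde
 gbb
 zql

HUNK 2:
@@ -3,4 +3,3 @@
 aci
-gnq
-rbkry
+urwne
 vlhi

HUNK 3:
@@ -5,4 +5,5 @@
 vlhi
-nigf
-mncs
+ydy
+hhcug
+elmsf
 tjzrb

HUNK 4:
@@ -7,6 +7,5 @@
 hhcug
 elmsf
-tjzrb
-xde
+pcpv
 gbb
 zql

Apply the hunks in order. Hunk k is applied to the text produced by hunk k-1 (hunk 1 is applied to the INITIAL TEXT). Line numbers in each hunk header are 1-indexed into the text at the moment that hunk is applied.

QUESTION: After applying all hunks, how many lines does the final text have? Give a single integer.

Answer: 12

Derivation:
Hunk 1: at line 6 remove [zlgsh,dqq,aqarf] add [mncs,tjzrb,xde] -> 13 lines: bmdh hgvjv aci gnq rbkry vlhi nigf mncs tjzrb xde gbb zql ngx
Hunk 2: at line 3 remove [gnq,rbkry] add [urwne] -> 12 lines: bmdh hgvjv aci urwne vlhi nigf mncs tjzrb xde gbb zql ngx
Hunk 3: at line 5 remove [nigf,mncs] add [ydy,hhcug,elmsf] -> 13 lines: bmdh hgvjv aci urwne vlhi ydy hhcug elmsf tjzrb xde gbb zql ngx
Hunk 4: at line 7 remove [tjzrb,xde] add [pcpv] -> 12 lines: bmdh hgvjv aci urwne vlhi ydy hhcug elmsf pcpv gbb zql ngx
Final line count: 12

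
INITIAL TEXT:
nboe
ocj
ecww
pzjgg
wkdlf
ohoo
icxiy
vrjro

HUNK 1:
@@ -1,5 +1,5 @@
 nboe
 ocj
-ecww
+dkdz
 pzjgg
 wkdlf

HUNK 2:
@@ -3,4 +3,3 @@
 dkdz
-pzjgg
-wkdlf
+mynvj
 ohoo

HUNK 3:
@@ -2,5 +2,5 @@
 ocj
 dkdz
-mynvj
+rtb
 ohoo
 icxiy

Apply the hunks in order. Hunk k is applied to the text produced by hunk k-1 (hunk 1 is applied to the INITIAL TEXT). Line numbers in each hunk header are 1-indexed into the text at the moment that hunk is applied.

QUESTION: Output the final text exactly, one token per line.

Answer: nboe
ocj
dkdz
rtb
ohoo
icxiy
vrjro

Derivation:
Hunk 1: at line 1 remove [ecww] add [dkdz] -> 8 lines: nboe ocj dkdz pzjgg wkdlf ohoo icxiy vrjro
Hunk 2: at line 3 remove [pzjgg,wkdlf] add [mynvj] -> 7 lines: nboe ocj dkdz mynvj ohoo icxiy vrjro
Hunk 3: at line 2 remove [mynvj] add [rtb] -> 7 lines: nboe ocj dkdz rtb ohoo icxiy vrjro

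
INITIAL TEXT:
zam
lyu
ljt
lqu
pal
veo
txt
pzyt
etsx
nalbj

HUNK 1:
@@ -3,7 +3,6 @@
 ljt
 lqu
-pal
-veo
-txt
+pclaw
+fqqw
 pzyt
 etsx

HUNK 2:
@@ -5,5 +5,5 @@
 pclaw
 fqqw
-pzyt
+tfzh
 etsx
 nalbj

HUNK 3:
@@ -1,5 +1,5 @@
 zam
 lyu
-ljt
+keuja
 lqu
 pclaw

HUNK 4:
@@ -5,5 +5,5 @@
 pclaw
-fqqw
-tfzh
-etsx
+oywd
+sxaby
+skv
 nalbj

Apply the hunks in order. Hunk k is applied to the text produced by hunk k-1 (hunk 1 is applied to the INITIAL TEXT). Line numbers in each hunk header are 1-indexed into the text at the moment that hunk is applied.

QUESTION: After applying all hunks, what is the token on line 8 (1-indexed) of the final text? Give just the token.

Answer: skv

Derivation:
Hunk 1: at line 3 remove [pal,veo,txt] add [pclaw,fqqw] -> 9 lines: zam lyu ljt lqu pclaw fqqw pzyt etsx nalbj
Hunk 2: at line 5 remove [pzyt] add [tfzh] -> 9 lines: zam lyu ljt lqu pclaw fqqw tfzh etsx nalbj
Hunk 3: at line 1 remove [ljt] add [keuja] -> 9 lines: zam lyu keuja lqu pclaw fqqw tfzh etsx nalbj
Hunk 4: at line 5 remove [fqqw,tfzh,etsx] add [oywd,sxaby,skv] -> 9 lines: zam lyu keuja lqu pclaw oywd sxaby skv nalbj
Final line 8: skv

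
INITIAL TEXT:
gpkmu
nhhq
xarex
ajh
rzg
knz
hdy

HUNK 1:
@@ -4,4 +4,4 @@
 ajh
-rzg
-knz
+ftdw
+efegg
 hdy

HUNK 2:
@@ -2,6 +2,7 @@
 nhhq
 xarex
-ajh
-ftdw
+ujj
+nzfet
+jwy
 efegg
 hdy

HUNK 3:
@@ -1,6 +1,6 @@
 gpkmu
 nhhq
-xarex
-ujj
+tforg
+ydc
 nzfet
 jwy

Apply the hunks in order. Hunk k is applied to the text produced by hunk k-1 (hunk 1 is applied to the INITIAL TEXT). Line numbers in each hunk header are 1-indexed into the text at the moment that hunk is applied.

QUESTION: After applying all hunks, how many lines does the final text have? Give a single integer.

Answer: 8

Derivation:
Hunk 1: at line 4 remove [rzg,knz] add [ftdw,efegg] -> 7 lines: gpkmu nhhq xarex ajh ftdw efegg hdy
Hunk 2: at line 2 remove [ajh,ftdw] add [ujj,nzfet,jwy] -> 8 lines: gpkmu nhhq xarex ujj nzfet jwy efegg hdy
Hunk 3: at line 1 remove [xarex,ujj] add [tforg,ydc] -> 8 lines: gpkmu nhhq tforg ydc nzfet jwy efegg hdy
Final line count: 8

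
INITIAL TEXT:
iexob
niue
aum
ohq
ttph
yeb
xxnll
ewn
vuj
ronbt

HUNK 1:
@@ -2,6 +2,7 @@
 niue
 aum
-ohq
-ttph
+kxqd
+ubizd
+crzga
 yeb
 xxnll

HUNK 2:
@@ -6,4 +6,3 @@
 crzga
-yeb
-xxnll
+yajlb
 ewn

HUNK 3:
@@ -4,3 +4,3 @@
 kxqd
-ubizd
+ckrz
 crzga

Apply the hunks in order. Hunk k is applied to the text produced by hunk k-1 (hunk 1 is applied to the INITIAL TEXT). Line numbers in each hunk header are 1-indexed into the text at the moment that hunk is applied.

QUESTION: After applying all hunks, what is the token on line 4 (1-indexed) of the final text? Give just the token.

Hunk 1: at line 2 remove [ohq,ttph] add [kxqd,ubizd,crzga] -> 11 lines: iexob niue aum kxqd ubizd crzga yeb xxnll ewn vuj ronbt
Hunk 2: at line 6 remove [yeb,xxnll] add [yajlb] -> 10 lines: iexob niue aum kxqd ubizd crzga yajlb ewn vuj ronbt
Hunk 3: at line 4 remove [ubizd] add [ckrz] -> 10 lines: iexob niue aum kxqd ckrz crzga yajlb ewn vuj ronbt
Final line 4: kxqd

Answer: kxqd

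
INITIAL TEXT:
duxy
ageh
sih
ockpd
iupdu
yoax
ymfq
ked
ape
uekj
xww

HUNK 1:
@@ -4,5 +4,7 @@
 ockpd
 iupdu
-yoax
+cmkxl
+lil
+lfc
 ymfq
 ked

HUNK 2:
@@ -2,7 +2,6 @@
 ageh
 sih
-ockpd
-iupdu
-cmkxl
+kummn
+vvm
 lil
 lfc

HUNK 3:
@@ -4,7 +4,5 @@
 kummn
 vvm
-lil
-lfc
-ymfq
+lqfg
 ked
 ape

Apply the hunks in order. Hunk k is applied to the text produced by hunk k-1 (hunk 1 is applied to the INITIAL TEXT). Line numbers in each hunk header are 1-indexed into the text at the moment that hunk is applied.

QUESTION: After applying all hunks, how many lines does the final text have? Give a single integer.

Hunk 1: at line 4 remove [yoax] add [cmkxl,lil,lfc] -> 13 lines: duxy ageh sih ockpd iupdu cmkxl lil lfc ymfq ked ape uekj xww
Hunk 2: at line 2 remove [ockpd,iupdu,cmkxl] add [kummn,vvm] -> 12 lines: duxy ageh sih kummn vvm lil lfc ymfq ked ape uekj xww
Hunk 3: at line 4 remove [lil,lfc,ymfq] add [lqfg] -> 10 lines: duxy ageh sih kummn vvm lqfg ked ape uekj xww
Final line count: 10

Answer: 10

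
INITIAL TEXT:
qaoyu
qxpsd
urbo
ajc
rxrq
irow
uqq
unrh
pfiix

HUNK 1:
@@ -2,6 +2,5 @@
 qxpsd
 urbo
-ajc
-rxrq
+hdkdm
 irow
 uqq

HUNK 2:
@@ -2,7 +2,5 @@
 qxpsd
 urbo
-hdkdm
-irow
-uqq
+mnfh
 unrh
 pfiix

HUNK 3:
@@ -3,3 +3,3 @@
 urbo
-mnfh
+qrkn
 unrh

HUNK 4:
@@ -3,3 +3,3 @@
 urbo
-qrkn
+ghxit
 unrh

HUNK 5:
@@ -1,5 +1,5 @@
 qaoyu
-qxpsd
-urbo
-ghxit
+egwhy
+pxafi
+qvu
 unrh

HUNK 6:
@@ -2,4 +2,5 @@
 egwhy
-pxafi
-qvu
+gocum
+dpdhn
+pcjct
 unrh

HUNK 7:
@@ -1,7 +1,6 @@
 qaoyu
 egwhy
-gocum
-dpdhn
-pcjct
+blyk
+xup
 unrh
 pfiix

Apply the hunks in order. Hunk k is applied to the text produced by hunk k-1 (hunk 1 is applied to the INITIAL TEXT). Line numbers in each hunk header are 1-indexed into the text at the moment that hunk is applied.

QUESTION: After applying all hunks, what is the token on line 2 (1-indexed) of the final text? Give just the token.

Answer: egwhy

Derivation:
Hunk 1: at line 2 remove [ajc,rxrq] add [hdkdm] -> 8 lines: qaoyu qxpsd urbo hdkdm irow uqq unrh pfiix
Hunk 2: at line 2 remove [hdkdm,irow,uqq] add [mnfh] -> 6 lines: qaoyu qxpsd urbo mnfh unrh pfiix
Hunk 3: at line 3 remove [mnfh] add [qrkn] -> 6 lines: qaoyu qxpsd urbo qrkn unrh pfiix
Hunk 4: at line 3 remove [qrkn] add [ghxit] -> 6 lines: qaoyu qxpsd urbo ghxit unrh pfiix
Hunk 5: at line 1 remove [qxpsd,urbo,ghxit] add [egwhy,pxafi,qvu] -> 6 lines: qaoyu egwhy pxafi qvu unrh pfiix
Hunk 6: at line 2 remove [pxafi,qvu] add [gocum,dpdhn,pcjct] -> 7 lines: qaoyu egwhy gocum dpdhn pcjct unrh pfiix
Hunk 7: at line 1 remove [gocum,dpdhn,pcjct] add [blyk,xup] -> 6 lines: qaoyu egwhy blyk xup unrh pfiix
Final line 2: egwhy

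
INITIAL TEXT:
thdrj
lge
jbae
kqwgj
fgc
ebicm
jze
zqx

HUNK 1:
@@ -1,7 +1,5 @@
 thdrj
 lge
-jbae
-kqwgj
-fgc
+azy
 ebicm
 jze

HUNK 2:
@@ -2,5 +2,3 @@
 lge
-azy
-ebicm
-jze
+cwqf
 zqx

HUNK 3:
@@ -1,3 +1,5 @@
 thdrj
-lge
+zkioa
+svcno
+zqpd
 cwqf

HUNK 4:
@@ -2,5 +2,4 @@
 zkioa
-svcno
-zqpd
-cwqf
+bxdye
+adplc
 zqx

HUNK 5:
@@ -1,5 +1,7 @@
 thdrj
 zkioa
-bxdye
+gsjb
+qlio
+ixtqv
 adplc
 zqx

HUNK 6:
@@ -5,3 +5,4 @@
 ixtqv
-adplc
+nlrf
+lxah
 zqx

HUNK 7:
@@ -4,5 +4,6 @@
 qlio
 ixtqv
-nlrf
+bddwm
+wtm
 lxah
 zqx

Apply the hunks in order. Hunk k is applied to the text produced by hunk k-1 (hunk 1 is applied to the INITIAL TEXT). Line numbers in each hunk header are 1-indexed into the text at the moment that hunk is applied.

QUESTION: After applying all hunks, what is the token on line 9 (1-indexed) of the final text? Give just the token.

Answer: zqx

Derivation:
Hunk 1: at line 1 remove [jbae,kqwgj,fgc] add [azy] -> 6 lines: thdrj lge azy ebicm jze zqx
Hunk 2: at line 2 remove [azy,ebicm,jze] add [cwqf] -> 4 lines: thdrj lge cwqf zqx
Hunk 3: at line 1 remove [lge] add [zkioa,svcno,zqpd] -> 6 lines: thdrj zkioa svcno zqpd cwqf zqx
Hunk 4: at line 2 remove [svcno,zqpd,cwqf] add [bxdye,adplc] -> 5 lines: thdrj zkioa bxdye adplc zqx
Hunk 5: at line 1 remove [bxdye] add [gsjb,qlio,ixtqv] -> 7 lines: thdrj zkioa gsjb qlio ixtqv adplc zqx
Hunk 6: at line 5 remove [adplc] add [nlrf,lxah] -> 8 lines: thdrj zkioa gsjb qlio ixtqv nlrf lxah zqx
Hunk 7: at line 4 remove [nlrf] add [bddwm,wtm] -> 9 lines: thdrj zkioa gsjb qlio ixtqv bddwm wtm lxah zqx
Final line 9: zqx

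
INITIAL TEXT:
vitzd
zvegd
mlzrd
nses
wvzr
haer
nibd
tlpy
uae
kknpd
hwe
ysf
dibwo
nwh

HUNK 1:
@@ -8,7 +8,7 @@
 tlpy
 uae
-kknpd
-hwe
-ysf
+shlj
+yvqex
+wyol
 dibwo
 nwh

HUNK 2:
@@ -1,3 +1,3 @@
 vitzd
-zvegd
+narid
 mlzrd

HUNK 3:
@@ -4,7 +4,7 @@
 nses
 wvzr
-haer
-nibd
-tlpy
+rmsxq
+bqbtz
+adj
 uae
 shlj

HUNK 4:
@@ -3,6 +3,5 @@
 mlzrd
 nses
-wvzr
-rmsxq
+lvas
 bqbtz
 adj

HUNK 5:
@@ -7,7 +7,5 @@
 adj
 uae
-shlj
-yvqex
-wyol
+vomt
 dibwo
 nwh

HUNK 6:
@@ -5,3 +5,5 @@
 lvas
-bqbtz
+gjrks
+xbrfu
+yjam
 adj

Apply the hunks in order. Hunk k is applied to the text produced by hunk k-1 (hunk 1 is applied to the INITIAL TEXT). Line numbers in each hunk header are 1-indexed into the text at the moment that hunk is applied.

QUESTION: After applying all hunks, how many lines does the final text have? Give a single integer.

Answer: 13

Derivation:
Hunk 1: at line 8 remove [kknpd,hwe,ysf] add [shlj,yvqex,wyol] -> 14 lines: vitzd zvegd mlzrd nses wvzr haer nibd tlpy uae shlj yvqex wyol dibwo nwh
Hunk 2: at line 1 remove [zvegd] add [narid] -> 14 lines: vitzd narid mlzrd nses wvzr haer nibd tlpy uae shlj yvqex wyol dibwo nwh
Hunk 3: at line 4 remove [haer,nibd,tlpy] add [rmsxq,bqbtz,adj] -> 14 lines: vitzd narid mlzrd nses wvzr rmsxq bqbtz adj uae shlj yvqex wyol dibwo nwh
Hunk 4: at line 3 remove [wvzr,rmsxq] add [lvas] -> 13 lines: vitzd narid mlzrd nses lvas bqbtz adj uae shlj yvqex wyol dibwo nwh
Hunk 5: at line 7 remove [shlj,yvqex,wyol] add [vomt] -> 11 lines: vitzd narid mlzrd nses lvas bqbtz adj uae vomt dibwo nwh
Hunk 6: at line 5 remove [bqbtz] add [gjrks,xbrfu,yjam] -> 13 lines: vitzd narid mlzrd nses lvas gjrks xbrfu yjam adj uae vomt dibwo nwh
Final line count: 13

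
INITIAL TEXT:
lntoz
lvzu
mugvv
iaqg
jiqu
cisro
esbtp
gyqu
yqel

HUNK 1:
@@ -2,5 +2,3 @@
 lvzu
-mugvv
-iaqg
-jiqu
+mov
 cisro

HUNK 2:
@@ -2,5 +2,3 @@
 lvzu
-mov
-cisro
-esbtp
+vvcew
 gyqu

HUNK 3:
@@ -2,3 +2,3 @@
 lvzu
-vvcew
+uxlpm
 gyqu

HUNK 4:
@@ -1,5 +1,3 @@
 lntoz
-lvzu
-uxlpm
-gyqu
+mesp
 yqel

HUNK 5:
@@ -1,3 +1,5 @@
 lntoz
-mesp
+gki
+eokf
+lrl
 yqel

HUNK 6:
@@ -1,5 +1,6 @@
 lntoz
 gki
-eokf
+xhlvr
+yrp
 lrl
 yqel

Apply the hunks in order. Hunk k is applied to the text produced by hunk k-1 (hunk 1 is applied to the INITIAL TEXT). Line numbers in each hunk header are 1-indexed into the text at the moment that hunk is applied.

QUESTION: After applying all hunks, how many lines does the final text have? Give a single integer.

Hunk 1: at line 2 remove [mugvv,iaqg,jiqu] add [mov] -> 7 lines: lntoz lvzu mov cisro esbtp gyqu yqel
Hunk 2: at line 2 remove [mov,cisro,esbtp] add [vvcew] -> 5 lines: lntoz lvzu vvcew gyqu yqel
Hunk 3: at line 2 remove [vvcew] add [uxlpm] -> 5 lines: lntoz lvzu uxlpm gyqu yqel
Hunk 4: at line 1 remove [lvzu,uxlpm,gyqu] add [mesp] -> 3 lines: lntoz mesp yqel
Hunk 5: at line 1 remove [mesp] add [gki,eokf,lrl] -> 5 lines: lntoz gki eokf lrl yqel
Hunk 6: at line 1 remove [eokf] add [xhlvr,yrp] -> 6 lines: lntoz gki xhlvr yrp lrl yqel
Final line count: 6

Answer: 6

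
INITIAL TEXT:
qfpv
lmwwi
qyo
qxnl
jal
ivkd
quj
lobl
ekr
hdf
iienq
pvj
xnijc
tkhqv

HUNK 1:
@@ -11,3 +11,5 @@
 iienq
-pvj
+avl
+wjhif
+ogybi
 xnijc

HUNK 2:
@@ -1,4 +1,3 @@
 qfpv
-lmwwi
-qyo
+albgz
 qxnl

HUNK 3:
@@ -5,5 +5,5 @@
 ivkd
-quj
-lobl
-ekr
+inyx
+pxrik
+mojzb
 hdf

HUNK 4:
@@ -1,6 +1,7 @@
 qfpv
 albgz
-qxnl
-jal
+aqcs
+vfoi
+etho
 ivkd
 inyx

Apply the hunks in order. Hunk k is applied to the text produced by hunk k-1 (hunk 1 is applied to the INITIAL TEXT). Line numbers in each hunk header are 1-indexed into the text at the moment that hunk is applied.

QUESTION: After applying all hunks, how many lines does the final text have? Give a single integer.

Hunk 1: at line 11 remove [pvj] add [avl,wjhif,ogybi] -> 16 lines: qfpv lmwwi qyo qxnl jal ivkd quj lobl ekr hdf iienq avl wjhif ogybi xnijc tkhqv
Hunk 2: at line 1 remove [lmwwi,qyo] add [albgz] -> 15 lines: qfpv albgz qxnl jal ivkd quj lobl ekr hdf iienq avl wjhif ogybi xnijc tkhqv
Hunk 3: at line 5 remove [quj,lobl,ekr] add [inyx,pxrik,mojzb] -> 15 lines: qfpv albgz qxnl jal ivkd inyx pxrik mojzb hdf iienq avl wjhif ogybi xnijc tkhqv
Hunk 4: at line 1 remove [qxnl,jal] add [aqcs,vfoi,etho] -> 16 lines: qfpv albgz aqcs vfoi etho ivkd inyx pxrik mojzb hdf iienq avl wjhif ogybi xnijc tkhqv
Final line count: 16

Answer: 16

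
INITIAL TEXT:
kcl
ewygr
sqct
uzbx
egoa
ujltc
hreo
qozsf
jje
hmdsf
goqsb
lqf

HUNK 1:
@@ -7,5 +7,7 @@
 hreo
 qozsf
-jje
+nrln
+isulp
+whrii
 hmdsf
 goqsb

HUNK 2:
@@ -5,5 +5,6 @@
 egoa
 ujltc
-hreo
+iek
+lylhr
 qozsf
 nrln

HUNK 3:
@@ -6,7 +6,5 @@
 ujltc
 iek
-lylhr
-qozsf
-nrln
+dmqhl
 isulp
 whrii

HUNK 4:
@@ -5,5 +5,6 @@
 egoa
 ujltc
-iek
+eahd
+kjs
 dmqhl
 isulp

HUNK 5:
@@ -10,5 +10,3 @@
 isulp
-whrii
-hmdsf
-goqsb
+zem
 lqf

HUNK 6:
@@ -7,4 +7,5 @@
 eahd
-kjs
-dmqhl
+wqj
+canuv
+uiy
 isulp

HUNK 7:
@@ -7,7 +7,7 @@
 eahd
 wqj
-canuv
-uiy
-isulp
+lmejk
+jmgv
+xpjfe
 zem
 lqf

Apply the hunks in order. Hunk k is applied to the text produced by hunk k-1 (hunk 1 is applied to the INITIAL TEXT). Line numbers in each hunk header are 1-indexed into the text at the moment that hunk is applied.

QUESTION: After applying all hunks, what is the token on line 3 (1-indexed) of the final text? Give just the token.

Hunk 1: at line 7 remove [jje] add [nrln,isulp,whrii] -> 14 lines: kcl ewygr sqct uzbx egoa ujltc hreo qozsf nrln isulp whrii hmdsf goqsb lqf
Hunk 2: at line 5 remove [hreo] add [iek,lylhr] -> 15 lines: kcl ewygr sqct uzbx egoa ujltc iek lylhr qozsf nrln isulp whrii hmdsf goqsb lqf
Hunk 3: at line 6 remove [lylhr,qozsf,nrln] add [dmqhl] -> 13 lines: kcl ewygr sqct uzbx egoa ujltc iek dmqhl isulp whrii hmdsf goqsb lqf
Hunk 4: at line 5 remove [iek] add [eahd,kjs] -> 14 lines: kcl ewygr sqct uzbx egoa ujltc eahd kjs dmqhl isulp whrii hmdsf goqsb lqf
Hunk 5: at line 10 remove [whrii,hmdsf,goqsb] add [zem] -> 12 lines: kcl ewygr sqct uzbx egoa ujltc eahd kjs dmqhl isulp zem lqf
Hunk 6: at line 7 remove [kjs,dmqhl] add [wqj,canuv,uiy] -> 13 lines: kcl ewygr sqct uzbx egoa ujltc eahd wqj canuv uiy isulp zem lqf
Hunk 7: at line 7 remove [canuv,uiy,isulp] add [lmejk,jmgv,xpjfe] -> 13 lines: kcl ewygr sqct uzbx egoa ujltc eahd wqj lmejk jmgv xpjfe zem lqf
Final line 3: sqct

Answer: sqct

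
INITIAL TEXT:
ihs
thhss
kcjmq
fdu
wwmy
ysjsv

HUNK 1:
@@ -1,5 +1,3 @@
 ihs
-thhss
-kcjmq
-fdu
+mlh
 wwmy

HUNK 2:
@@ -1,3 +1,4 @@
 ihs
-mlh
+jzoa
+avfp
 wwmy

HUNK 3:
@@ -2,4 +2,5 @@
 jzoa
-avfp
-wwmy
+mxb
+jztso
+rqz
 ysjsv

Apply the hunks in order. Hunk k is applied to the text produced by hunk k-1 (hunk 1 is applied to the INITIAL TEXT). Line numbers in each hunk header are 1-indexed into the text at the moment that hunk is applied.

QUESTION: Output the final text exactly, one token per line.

Hunk 1: at line 1 remove [thhss,kcjmq,fdu] add [mlh] -> 4 lines: ihs mlh wwmy ysjsv
Hunk 2: at line 1 remove [mlh] add [jzoa,avfp] -> 5 lines: ihs jzoa avfp wwmy ysjsv
Hunk 3: at line 2 remove [avfp,wwmy] add [mxb,jztso,rqz] -> 6 lines: ihs jzoa mxb jztso rqz ysjsv

Answer: ihs
jzoa
mxb
jztso
rqz
ysjsv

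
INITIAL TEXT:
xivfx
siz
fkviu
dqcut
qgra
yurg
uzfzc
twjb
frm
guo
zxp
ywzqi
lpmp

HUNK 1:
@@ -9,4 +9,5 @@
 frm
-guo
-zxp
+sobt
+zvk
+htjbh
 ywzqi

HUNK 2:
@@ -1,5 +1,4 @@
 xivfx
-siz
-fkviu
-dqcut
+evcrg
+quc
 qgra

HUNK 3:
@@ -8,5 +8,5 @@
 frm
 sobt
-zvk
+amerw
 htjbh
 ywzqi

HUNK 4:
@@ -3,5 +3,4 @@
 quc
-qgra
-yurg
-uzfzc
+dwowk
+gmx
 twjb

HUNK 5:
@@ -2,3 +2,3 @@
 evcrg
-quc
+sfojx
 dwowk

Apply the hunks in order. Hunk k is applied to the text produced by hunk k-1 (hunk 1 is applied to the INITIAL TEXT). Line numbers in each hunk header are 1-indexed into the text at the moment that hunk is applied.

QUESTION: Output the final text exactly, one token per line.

Hunk 1: at line 9 remove [guo,zxp] add [sobt,zvk,htjbh] -> 14 lines: xivfx siz fkviu dqcut qgra yurg uzfzc twjb frm sobt zvk htjbh ywzqi lpmp
Hunk 2: at line 1 remove [siz,fkviu,dqcut] add [evcrg,quc] -> 13 lines: xivfx evcrg quc qgra yurg uzfzc twjb frm sobt zvk htjbh ywzqi lpmp
Hunk 3: at line 8 remove [zvk] add [amerw] -> 13 lines: xivfx evcrg quc qgra yurg uzfzc twjb frm sobt amerw htjbh ywzqi lpmp
Hunk 4: at line 3 remove [qgra,yurg,uzfzc] add [dwowk,gmx] -> 12 lines: xivfx evcrg quc dwowk gmx twjb frm sobt amerw htjbh ywzqi lpmp
Hunk 5: at line 2 remove [quc] add [sfojx] -> 12 lines: xivfx evcrg sfojx dwowk gmx twjb frm sobt amerw htjbh ywzqi lpmp

Answer: xivfx
evcrg
sfojx
dwowk
gmx
twjb
frm
sobt
amerw
htjbh
ywzqi
lpmp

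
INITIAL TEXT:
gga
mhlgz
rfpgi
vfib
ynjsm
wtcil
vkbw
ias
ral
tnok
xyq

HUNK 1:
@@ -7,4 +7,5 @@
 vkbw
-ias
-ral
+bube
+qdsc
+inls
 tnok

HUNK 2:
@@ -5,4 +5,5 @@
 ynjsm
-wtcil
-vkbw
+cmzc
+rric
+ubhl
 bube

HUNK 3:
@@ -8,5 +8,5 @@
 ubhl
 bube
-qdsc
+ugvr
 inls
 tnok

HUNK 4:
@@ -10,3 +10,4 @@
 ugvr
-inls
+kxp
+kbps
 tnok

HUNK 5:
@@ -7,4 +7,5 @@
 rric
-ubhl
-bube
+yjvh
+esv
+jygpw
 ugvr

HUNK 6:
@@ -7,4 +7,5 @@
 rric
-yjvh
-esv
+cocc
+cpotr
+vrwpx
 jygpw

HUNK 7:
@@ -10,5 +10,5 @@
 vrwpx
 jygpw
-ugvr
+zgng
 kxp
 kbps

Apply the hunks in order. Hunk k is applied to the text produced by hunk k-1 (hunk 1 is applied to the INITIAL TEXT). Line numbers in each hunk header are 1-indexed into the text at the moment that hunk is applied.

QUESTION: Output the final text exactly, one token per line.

Hunk 1: at line 7 remove [ias,ral] add [bube,qdsc,inls] -> 12 lines: gga mhlgz rfpgi vfib ynjsm wtcil vkbw bube qdsc inls tnok xyq
Hunk 2: at line 5 remove [wtcil,vkbw] add [cmzc,rric,ubhl] -> 13 lines: gga mhlgz rfpgi vfib ynjsm cmzc rric ubhl bube qdsc inls tnok xyq
Hunk 3: at line 8 remove [qdsc] add [ugvr] -> 13 lines: gga mhlgz rfpgi vfib ynjsm cmzc rric ubhl bube ugvr inls tnok xyq
Hunk 4: at line 10 remove [inls] add [kxp,kbps] -> 14 lines: gga mhlgz rfpgi vfib ynjsm cmzc rric ubhl bube ugvr kxp kbps tnok xyq
Hunk 5: at line 7 remove [ubhl,bube] add [yjvh,esv,jygpw] -> 15 lines: gga mhlgz rfpgi vfib ynjsm cmzc rric yjvh esv jygpw ugvr kxp kbps tnok xyq
Hunk 6: at line 7 remove [yjvh,esv] add [cocc,cpotr,vrwpx] -> 16 lines: gga mhlgz rfpgi vfib ynjsm cmzc rric cocc cpotr vrwpx jygpw ugvr kxp kbps tnok xyq
Hunk 7: at line 10 remove [ugvr] add [zgng] -> 16 lines: gga mhlgz rfpgi vfib ynjsm cmzc rric cocc cpotr vrwpx jygpw zgng kxp kbps tnok xyq

Answer: gga
mhlgz
rfpgi
vfib
ynjsm
cmzc
rric
cocc
cpotr
vrwpx
jygpw
zgng
kxp
kbps
tnok
xyq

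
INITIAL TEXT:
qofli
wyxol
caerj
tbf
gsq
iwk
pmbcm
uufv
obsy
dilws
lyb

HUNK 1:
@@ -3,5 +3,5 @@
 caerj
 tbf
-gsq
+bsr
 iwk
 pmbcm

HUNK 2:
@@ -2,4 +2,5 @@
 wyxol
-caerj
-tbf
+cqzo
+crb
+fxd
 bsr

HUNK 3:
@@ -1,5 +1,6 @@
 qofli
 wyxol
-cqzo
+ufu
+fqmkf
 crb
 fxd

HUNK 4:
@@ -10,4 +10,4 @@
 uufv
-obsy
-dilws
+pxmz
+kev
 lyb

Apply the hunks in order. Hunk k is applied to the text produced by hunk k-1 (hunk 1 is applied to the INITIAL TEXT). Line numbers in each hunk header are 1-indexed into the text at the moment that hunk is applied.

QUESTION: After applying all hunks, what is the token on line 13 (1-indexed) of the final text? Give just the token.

Hunk 1: at line 3 remove [gsq] add [bsr] -> 11 lines: qofli wyxol caerj tbf bsr iwk pmbcm uufv obsy dilws lyb
Hunk 2: at line 2 remove [caerj,tbf] add [cqzo,crb,fxd] -> 12 lines: qofli wyxol cqzo crb fxd bsr iwk pmbcm uufv obsy dilws lyb
Hunk 3: at line 1 remove [cqzo] add [ufu,fqmkf] -> 13 lines: qofli wyxol ufu fqmkf crb fxd bsr iwk pmbcm uufv obsy dilws lyb
Hunk 4: at line 10 remove [obsy,dilws] add [pxmz,kev] -> 13 lines: qofli wyxol ufu fqmkf crb fxd bsr iwk pmbcm uufv pxmz kev lyb
Final line 13: lyb

Answer: lyb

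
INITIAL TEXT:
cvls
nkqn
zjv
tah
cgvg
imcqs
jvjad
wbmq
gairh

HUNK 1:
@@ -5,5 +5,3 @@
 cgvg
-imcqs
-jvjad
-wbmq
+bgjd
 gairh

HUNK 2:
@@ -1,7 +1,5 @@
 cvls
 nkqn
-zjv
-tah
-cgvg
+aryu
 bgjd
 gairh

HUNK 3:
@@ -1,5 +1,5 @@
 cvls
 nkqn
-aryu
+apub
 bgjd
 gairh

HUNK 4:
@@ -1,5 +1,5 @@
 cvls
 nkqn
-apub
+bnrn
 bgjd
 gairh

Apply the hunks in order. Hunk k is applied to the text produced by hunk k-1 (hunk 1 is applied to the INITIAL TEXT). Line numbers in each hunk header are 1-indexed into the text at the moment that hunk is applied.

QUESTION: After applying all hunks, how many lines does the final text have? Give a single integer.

Answer: 5

Derivation:
Hunk 1: at line 5 remove [imcqs,jvjad,wbmq] add [bgjd] -> 7 lines: cvls nkqn zjv tah cgvg bgjd gairh
Hunk 2: at line 1 remove [zjv,tah,cgvg] add [aryu] -> 5 lines: cvls nkqn aryu bgjd gairh
Hunk 3: at line 1 remove [aryu] add [apub] -> 5 lines: cvls nkqn apub bgjd gairh
Hunk 4: at line 1 remove [apub] add [bnrn] -> 5 lines: cvls nkqn bnrn bgjd gairh
Final line count: 5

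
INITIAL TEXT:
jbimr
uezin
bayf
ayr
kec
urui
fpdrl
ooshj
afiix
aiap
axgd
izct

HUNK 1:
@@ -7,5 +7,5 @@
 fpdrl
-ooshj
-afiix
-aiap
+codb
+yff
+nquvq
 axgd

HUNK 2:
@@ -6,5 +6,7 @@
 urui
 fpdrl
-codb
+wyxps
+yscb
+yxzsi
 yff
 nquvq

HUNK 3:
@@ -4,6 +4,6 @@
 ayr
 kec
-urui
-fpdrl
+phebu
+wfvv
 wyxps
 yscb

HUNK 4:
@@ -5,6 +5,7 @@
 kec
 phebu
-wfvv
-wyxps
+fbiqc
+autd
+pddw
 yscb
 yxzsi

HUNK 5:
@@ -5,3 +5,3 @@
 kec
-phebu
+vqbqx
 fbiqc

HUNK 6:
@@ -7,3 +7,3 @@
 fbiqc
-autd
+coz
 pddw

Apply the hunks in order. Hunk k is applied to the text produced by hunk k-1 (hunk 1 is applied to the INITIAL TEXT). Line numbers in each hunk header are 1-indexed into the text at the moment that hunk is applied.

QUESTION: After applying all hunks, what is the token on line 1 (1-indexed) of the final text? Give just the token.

Hunk 1: at line 7 remove [ooshj,afiix,aiap] add [codb,yff,nquvq] -> 12 lines: jbimr uezin bayf ayr kec urui fpdrl codb yff nquvq axgd izct
Hunk 2: at line 6 remove [codb] add [wyxps,yscb,yxzsi] -> 14 lines: jbimr uezin bayf ayr kec urui fpdrl wyxps yscb yxzsi yff nquvq axgd izct
Hunk 3: at line 4 remove [urui,fpdrl] add [phebu,wfvv] -> 14 lines: jbimr uezin bayf ayr kec phebu wfvv wyxps yscb yxzsi yff nquvq axgd izct
Hunk 4: at line 5 remove [wfvv,wyxps] add [fbiqc,autd,pddw] -> 15 lines: jbimr uezin bayf ayr kec phebu fbiqc autd pddw yscb yxzsi yff nquvq axgd izct
Hunk 5: at line 5 remove [phebu] add [vqbqx] -> 15 lines: jbimr uezin bayf ayr kec vqbqx fbiqc autd pddw yscb yxzsi yff nquvq axgd izct
Hunk 6: at line 7 remove [autd] add [coz] -> 15 lines: jbimr uezin bayf ayr kec vqbqx fbiqc coz pddw yscb yxzsi yff nquvq axgd izct
Final line 1: jbimr

Answer: jbimr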